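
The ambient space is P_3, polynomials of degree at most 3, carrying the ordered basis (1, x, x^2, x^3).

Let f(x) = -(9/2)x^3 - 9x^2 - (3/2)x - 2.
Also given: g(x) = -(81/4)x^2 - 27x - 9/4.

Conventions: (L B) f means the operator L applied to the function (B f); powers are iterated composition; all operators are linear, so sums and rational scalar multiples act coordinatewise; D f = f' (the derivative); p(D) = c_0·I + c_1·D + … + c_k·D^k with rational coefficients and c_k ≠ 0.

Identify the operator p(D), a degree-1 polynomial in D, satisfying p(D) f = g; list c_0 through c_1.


p(D) = (3/2)·D, i.e. c_0 = 0, c_1 = 3/2

D^0 f = -(9/2)x^3 - 9x^2 - (3/2)x - 2
D^1 f = -(27/2)x^2 - 18x - 3/2
matching coefficients of g against c_0 f + c_1 Df + … from the top degree down determines the c_i
solution: c_0 = 0, c_1 = 3/2


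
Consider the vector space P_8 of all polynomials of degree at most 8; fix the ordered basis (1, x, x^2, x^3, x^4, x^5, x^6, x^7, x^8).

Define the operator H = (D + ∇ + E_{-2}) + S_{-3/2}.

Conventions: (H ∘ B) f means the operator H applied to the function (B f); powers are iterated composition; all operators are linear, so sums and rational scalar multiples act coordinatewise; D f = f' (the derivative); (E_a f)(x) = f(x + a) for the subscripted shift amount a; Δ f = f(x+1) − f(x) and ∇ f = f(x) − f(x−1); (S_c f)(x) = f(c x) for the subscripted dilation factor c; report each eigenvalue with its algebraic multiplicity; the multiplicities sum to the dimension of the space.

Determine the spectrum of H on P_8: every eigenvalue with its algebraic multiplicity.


λ = -2059/128 (multiplicity 1), λ = -211/32 (multiplicity 1), λ = -19/8 (multiplicity 1), λ = -1/2 (multiplicity 1), λ = 2 (multiplicity 1), λ = 13/4 (multiplicity 1), λ = 97/16 (multiplicity 1), λ = 793/64 (multiplicity 1), λ = 6817/256 (multiplicity 1)

image of 1: 2
image of x: -(1/2)x
image of x^2: (13/4)x^2 + 3
image of x^3: -(19/8)x^3 + 9x - 7
image of x^4: (97/16)x^4 + 18x^2 - 28x + 15
image of x^5: -(211/32)x^5 + 30x^3 - 70x^2 + 75x - 31
image of x^6: (793/64)x^6 + 45x^4 - 140x^3 + 225x^2 - 186x + 63
image of x^7: -(2059/128)x^7 + 63x^5 - 245x^4 + 525x^3 - 651x^2 + 441x - 127
image of x^8: (6817/256)x^8 + 84x^6 - 392x^5 + 1050x^4 - 1736x^3 + 1764x^2 - 1016x + 255
the matrix is upper triangular; its diagonal is (2, -1/2, 13/4, -19/8, 97/16, -211/32, 793/64, -2059/128, 6817/256)
for a triangular matrix the eigenvalues are the diagonal entries, with algebraic multiplicity their repetition count


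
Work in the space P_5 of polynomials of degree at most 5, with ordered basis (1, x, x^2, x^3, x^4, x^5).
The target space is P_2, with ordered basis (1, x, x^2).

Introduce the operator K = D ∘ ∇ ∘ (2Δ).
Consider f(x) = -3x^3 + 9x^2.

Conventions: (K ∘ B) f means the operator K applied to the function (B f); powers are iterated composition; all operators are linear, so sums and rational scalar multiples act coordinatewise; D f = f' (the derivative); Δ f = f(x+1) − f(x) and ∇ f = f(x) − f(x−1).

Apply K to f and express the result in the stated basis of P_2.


Δ f = -9x^2 + 9x + 6
(2Δ) f = -18x^2 + 18x + 12
∇ (2Δ) f = -36x + 36
D ∇ (2Δ) f = -36

the image equals g(x) = -36


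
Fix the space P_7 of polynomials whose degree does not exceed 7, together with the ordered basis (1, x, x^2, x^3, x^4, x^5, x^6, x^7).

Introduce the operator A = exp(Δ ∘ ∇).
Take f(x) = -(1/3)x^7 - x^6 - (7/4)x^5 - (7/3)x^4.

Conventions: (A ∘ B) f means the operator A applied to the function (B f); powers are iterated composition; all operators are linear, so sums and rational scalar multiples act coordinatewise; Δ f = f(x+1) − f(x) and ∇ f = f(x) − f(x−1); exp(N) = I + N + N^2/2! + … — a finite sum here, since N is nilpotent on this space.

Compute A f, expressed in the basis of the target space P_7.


order-1 term: -14x^5 - 30x^4 - (175/3)x^3 - 58x^2 - (133/6)x - 20/3
order-2 term: -140x^3 - 180x^2 - 245x - 88
order-3 term: -280x - 120
the series for exp(Δ ∘ ∇) f terminates at order 3
exp(Δ ∘ ∇) f = -(1/3)x^7 - x^6 - (63/4)x^5 - (97/3)x^4 - (595/3)x^3 - 238x^2 - (3283/6)x - 644/3

the image equals g(x) = -(1/3)x^7 - x^6 - (63/4)x^5 - (97/3)x^4 - (595/3)x^3 - 238x^2 - (3283/6)x - 644/3


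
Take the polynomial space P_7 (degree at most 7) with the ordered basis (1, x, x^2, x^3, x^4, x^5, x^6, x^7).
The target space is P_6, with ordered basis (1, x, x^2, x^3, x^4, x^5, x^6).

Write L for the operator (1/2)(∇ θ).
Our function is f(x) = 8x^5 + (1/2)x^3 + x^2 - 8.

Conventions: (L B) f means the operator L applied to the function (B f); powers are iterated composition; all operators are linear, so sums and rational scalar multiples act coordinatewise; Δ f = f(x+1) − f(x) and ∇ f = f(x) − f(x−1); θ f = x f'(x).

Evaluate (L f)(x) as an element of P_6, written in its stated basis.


θ f = 40x^5 + (3/2)x^3 + 2x^2
∇ θ f = 200x^4 - 400x^3 + (809/2)x^2 - (401/2)x + 79/2
((1/2)(∇ θ)) f = 100x^4 - 200x^3 + (809/4)x^2 - (401/4)x + 79/4

the image equals g(x) = 100x^4 - 200x^3 + (809/4)x^2 - (401/4)x + 79/4


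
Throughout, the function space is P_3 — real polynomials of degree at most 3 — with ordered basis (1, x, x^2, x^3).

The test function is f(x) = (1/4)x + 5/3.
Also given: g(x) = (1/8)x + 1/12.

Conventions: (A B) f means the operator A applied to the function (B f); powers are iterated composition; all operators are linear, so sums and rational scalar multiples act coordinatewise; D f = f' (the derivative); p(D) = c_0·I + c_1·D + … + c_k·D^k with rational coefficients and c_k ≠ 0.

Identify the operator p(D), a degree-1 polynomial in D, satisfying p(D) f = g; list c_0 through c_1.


c_0 = 1/2, c_1 = -3

D^0 f = (1/4)x + 5/3
D^1 f = 1/4
matching coefficients of g against c_0 f + c_1 Df + … from the top degree down determines the c_i
solution: c_0 = 1/2, c_1 = -3


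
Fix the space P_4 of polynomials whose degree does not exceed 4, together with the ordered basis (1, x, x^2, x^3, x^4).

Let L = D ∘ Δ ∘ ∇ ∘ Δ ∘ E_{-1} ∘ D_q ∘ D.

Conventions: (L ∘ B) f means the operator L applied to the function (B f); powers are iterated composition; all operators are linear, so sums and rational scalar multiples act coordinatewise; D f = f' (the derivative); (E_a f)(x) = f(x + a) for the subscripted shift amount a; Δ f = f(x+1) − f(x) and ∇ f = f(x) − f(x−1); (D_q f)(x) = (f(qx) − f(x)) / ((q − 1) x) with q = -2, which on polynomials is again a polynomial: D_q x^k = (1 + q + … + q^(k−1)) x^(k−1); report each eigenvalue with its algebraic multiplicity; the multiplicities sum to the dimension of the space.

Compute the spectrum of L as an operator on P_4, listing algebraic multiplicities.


image of 1: 0
image of x: 0
image of x^2: 0
image of x^3: 0
image of x^4: 0
the matrix is upper triangular; its diagonal is (0, 0, 0, 0, 0)
for a triangular matrix the eigenvalues are the diagonal entries, with algebraic multiplicity their repetition count

λ = 0 (multiplicity 5)


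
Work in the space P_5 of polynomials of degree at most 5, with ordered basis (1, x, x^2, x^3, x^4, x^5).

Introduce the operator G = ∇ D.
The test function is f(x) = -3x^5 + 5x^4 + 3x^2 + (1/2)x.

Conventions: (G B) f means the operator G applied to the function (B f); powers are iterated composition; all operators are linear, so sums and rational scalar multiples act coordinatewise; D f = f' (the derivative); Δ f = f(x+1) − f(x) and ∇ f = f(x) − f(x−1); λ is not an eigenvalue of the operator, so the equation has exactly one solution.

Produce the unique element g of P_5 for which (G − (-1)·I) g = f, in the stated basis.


the result is g(x) = -3x^5 + 5x^4 + 60x^3 - 147x^2 - (479/2)x + 439

write g with unknown coordinates in the stated basis and equate coefficients in (G − (-1)·I) g = f
solving from the highest basis element down gives g = -3x^5 + 5x^4 + 60x^3 - 147x^2 - (479/2)x + 439
check: G g = -60x^3 + 150x^2 + 240x - 439
so G g − (-1)·g = -3x^5 + 5x^4 + 3x^2 + (1/2)x = f ✓


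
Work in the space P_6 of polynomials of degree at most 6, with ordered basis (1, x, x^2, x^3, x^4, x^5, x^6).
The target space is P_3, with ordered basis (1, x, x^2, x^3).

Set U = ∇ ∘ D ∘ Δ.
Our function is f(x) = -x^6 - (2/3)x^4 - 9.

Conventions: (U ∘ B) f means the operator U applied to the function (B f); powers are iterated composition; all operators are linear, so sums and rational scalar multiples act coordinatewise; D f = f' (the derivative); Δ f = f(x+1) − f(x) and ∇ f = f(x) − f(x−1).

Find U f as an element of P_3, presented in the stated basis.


g(x) = -120x^3 - 76x

Δ f = -6x^5 - 15x^4 - (68/3)x^3 - 19x^2 - (26/3)x - 5/3
D Δ f = -30x^4 - 60x^3 - 68x^2 - 38x - 26/3
∇ D Δ f = -120x^3 - 76x


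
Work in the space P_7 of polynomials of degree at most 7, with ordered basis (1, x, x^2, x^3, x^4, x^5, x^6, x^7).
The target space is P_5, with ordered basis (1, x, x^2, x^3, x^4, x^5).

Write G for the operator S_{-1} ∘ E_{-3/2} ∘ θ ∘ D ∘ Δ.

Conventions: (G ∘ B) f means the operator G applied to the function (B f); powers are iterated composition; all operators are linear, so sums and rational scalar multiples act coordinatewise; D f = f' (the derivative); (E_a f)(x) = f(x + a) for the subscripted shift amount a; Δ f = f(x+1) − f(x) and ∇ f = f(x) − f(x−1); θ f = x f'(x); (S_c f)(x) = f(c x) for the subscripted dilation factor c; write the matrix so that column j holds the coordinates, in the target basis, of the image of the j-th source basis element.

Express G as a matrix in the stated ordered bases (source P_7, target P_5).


the matrix is [[0, 0, 0, -9, 36, -195/2, 225, -7623/16]; [0, 0, 0, -6, 60, -245, 735, -15141/8]; [0, 0, 0, 0, 24, -210, 930, -6195/2]; [0, 0, 0, 0, 0, -60, 540, -2625]; [0, 0, 0, 0, 0, 0, 120, -1155]; [0, 0, 0, 0, 0, 0, 0, -210]] (rows listed top to bottom)

image of 1: 0
image of x: 0
image of x^2: 0
image of x^3: -6x - 9
image of x^4: 24x^2 + 60x + 36
image of x^5: -60x^3 - 210x^2 - 245x - 195/2
image of x^6: 120x^4 + 540x^3 + 930x^2 + 735x + 225
image of x^7: -210x^5 - 1155x^4 - 2625x^3 - (6195/2)x^2 - (15141/8)x - 7623/16
each image's coordinates form column j of the matrix


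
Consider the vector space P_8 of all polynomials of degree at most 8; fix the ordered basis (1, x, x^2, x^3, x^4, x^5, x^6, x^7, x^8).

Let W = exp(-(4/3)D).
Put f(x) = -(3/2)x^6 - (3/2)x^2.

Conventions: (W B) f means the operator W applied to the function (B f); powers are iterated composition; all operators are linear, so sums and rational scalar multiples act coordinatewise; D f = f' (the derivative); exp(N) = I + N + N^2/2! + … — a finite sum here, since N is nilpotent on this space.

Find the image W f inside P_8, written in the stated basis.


order-1 term: 12x^5 + 4x
order-2 term: -40x^4 - 8/3
order-3 term: (640/9)x^3
order-4 term: -(640/9)x^2
order-5 term: (1024/27)x
order-6 term: -2048/243
the series for exp(-(4/3)D) f terminates at order 6
exp(-(4/3)D) f = -(3/2)x^6 + 12x^5 - 40x^4 + (640/9)x^3 - (1307/18)x^2 + (1132/27)x - 2696/243

the image equals g(x) = -(3/2)x^6 + 12x^5 - 40x^4 + (640/9)x^3 - (1307/18)x^2 + (1132/27)x - 2696/243


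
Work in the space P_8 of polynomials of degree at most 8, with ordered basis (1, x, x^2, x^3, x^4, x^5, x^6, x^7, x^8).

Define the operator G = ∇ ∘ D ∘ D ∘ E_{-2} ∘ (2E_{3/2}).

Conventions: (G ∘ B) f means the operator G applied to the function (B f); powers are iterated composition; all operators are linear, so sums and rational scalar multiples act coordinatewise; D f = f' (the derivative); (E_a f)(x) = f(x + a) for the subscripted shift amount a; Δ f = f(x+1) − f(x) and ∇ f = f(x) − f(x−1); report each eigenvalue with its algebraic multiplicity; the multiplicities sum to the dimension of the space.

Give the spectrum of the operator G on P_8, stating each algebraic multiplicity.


λ = 0 (multiplicity 9)

image of 1: 0
image of x: 0
image of x^2: 0
image of x^3: 12
image of x^4: 48x - 48
image of x^5: 120x^2 - 240x + 130
image of x^6: 240x^3 - 720x^2 + 780x - 300
image of x^7: 420x^4 - 1680x^3 + 2730x^2 - 2100x + 2541/4
image of x^8: 672x^5 - 3360x^4 + 7280x^3 - 8400x^2 + 5082x - 1274
the matrix is upper triangular; its diagonal is (0, 0, 0, 0, 0, 0, 0, 0, 0)
for a triangular matrix the eigenvalues are the diagonal entries, with algebraic multiplicity their repetition count


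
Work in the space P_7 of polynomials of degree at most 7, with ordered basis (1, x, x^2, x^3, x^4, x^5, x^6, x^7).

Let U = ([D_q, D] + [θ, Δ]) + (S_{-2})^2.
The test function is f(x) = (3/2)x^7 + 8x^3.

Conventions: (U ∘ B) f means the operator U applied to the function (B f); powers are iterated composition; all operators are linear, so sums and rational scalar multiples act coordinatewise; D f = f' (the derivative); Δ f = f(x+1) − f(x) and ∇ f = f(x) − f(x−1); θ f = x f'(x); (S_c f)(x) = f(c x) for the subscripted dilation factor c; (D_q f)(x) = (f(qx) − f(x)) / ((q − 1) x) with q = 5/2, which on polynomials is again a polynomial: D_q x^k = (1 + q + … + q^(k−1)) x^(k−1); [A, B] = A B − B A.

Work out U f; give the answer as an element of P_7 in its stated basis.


D f = (21/2)x^6 + 24x^2
D_q D f = (108927/64)x^5 + 84x
D_q f = (77997/128)x^6 + 78x^2
D D_q f = (233991/64)x^5 + 156x
[D_q, D] f = -(15633/8)x^5 - 72x
Δ f = (21/2)x^6 + (63/2)x^5 + (105/2)x^4 + (105/2)x^3 + (111/2)x^2 + (69/2)x + 19/2
θ Δ f = 63x^6 + (315/2)x^5 + 210x^4 + (315/2)x^3 + 111x^2 + (69/2)x
θ f = (21/2)x^7 + 24x^3
Δ θ f = (147/2)x^6 + (441/2)x^5 + (735/2)x^4 + (735/2)x^3 + (585/2)x^2 + (291/2)x + 69/2
[θ, Δ] f = -(21/2)x^6 - 63x^5 - (315/2)x^4 - 210x^3 - (363/2)x^2 - 111x - 69/2
([D_q, D] + [θ, Δ]) f = -(21/2)x^6 - (16137/8)x^5 - (315/2)x^4 - 210x^3 - (363/2)x^2 - 183x - 69/2
S_{-2} f = -192x^7 - 64x^3
S_{-2} S_{-2} f = 24576x^7 + 512x^3
(([D_q, D] + [θ, Δ]) + (S_{-2})^2) f = 24576x^7 - (21/2)x^6 - (16137/8)x^5 - (315/2)x^4 + 302x^3 - (363/2)x^2 - 183x - 69/2

g(x) = 24576x^7 - (21/2)x^6 - (16137/8)x^5 - (315/2)x^4 + 302x^3 - (363/2)x^2 - 183x - 69/2


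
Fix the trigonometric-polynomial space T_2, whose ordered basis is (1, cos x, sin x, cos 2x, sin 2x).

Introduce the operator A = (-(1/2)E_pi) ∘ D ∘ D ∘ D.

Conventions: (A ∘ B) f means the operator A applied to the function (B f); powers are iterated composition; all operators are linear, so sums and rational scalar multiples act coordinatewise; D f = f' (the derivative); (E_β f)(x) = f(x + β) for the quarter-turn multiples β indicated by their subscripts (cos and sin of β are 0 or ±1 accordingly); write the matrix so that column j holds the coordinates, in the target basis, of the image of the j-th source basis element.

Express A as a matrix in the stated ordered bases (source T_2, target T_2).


image of 1: 0
image of cos x: (1/2)sin x
image of sin x: -(1/2)cos x
image of cos 2x: -4sin 2x
image of sin 2x: 4cos 2x
each image's coordinates form column j of the matrix

the matrix is [[0, 0, 0, 0, 0]; [0, 0, -1/2, 0, 0]; [0, 1/2, 0, 0, 0]; [0, 0, 0, 0, 4]; [0, 0, 0, -4, 0]] (rows listed top to bottom)


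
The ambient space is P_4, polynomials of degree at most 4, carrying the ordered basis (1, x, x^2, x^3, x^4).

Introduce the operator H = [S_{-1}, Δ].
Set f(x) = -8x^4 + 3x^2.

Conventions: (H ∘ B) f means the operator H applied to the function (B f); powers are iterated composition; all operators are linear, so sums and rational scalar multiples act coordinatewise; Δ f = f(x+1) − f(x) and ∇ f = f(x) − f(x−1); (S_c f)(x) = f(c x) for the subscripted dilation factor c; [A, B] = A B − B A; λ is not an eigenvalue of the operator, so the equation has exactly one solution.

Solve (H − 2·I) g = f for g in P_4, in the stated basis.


write g with unknown coordinates in the stated basis and equate coefficients in (H − 2·I) g = f
solving from the highest basis element down gives g = 4x^4 - 16x^3 - (99/2)x^2 + 83x + 67
check: H g = -32x^3 - 96x^2 + 166x + 134
so H g − 2·g = -8x^4 + 3x^2 = f ✓

the image equals g(x) = 4x^4 - 16x^3 - (99/2)x^2 + 83x + 67


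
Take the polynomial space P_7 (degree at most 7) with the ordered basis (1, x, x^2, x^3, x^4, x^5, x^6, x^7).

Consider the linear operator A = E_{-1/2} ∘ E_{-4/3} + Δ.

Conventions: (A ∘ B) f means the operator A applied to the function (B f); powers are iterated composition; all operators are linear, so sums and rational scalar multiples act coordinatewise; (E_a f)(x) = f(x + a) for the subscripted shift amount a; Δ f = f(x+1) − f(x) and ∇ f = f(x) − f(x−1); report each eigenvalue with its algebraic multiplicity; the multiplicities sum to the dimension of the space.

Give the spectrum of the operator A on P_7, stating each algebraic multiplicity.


image of 1: 1
image of x: x - 5/6
image of x^2: x^2 - (5/3)x + 157/36
image of x^3: x^3 - (5/2)x^2 + (157/12)x - 1115/216
image of x^4: x^4 - (10/3)x^3 + (157/6)x^2 - (1115/54)x + 15937/1296
image of x^5: x^5 - (25/6)x^4 + (785/18)x^3 - (5575/108)x^2 + (79685/1296)x - 153275/7776
image of x^6: x^6 - 5x^5 + (785/12)x^4 - (5575/54)x^3 + (79685/432)x^2 - (153275/1296)x + 1818217/46656
image of x^7: x^7 - (35/6)x^6 + (1099/12)x^5 - (39025/216)x^4 + (557795/1296)x^3 - (1072925/2592)x^2 + (12727519/46656)x - 19207235/279936
the matrix is upper triangular; its diagonal is (1, 1, 1, 1, 1, 1, 1, 1)
for a triangular matrix the eigenvalues are the diagonal entries, with algebraic multiplicity their repetition count

λ = 1 (multiplicity 8)


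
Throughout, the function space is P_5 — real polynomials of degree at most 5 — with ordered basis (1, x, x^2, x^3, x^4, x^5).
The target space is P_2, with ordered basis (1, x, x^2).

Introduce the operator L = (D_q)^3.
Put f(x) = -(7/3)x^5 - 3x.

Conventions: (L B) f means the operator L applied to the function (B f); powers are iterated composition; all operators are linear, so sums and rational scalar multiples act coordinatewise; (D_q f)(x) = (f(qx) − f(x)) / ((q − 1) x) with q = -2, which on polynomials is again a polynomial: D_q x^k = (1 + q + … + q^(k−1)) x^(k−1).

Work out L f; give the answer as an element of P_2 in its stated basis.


D_q f = -(77/3)x^4 - 3
D_q D_q f = (385/3)x^3
D_q D_q D_q f = 385x^2

the result is g(x) = 385x^2


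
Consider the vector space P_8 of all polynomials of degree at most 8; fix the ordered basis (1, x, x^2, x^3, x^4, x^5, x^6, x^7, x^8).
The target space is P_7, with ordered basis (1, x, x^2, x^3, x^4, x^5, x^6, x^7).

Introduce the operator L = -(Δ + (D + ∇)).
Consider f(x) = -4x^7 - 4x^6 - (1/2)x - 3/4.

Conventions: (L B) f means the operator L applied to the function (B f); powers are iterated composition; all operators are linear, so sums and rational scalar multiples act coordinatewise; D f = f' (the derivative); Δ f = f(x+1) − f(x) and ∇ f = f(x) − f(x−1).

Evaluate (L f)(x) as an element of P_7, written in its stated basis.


the result is g(x) = 84x^6 + 72x^5 + 280x^4 + 160x^3 + 168x^2 + 48x + 19/2

Δ f = -28x^6 - 108x^5 - 200x^4 - 220x^3 - 144x^2 - 52x - 17/2
D f = -28x^6 - 24x^5 - 1/2
∇ f = -28x^6 + 60x^5 - 80x^4 + 60x^3 - 24x^2 + 4x - 1/2
(D + ∇) f = -56x^6 + 36x^5 - 80x^4 + 60x^3 - 24x^2 + 4x - 1
(Δ + (D + ∇)) f = -84x^6 - 72x^5 - 280x^4 - 160x^3 - 168x^2 - 48x - 19/2
(-(Δ + (D + ∇))) f = 84x^6 + 72x^5 + 280x^4 + 160x^3 + 168x^2 + 48x + 19/2


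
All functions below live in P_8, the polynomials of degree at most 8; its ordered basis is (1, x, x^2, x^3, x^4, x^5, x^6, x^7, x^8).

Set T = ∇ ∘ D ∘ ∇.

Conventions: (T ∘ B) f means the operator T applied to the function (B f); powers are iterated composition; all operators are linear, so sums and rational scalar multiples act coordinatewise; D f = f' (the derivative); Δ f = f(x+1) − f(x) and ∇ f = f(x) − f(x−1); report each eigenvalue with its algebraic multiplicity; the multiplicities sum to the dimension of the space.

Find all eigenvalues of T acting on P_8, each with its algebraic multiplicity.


image of 1: 0
image of x: 0
image of x^2: 0
image of x^3: 6
image of x^4: 24x - 24
image of x^5: 60x^2 - 120x + 70
image of x^6: 120x^3 - 360x^2 + 420x - 180
image of x^7: 210x^4 - 840x^3 + 1470x^2 - 1260x + 434
image of x^8: 336x^5 - 1680x^4 + 3920x^3 - 5040x^2 + 3472x - 1008
the matrix is upper triangular; its diagonal is (0, 0, 0, 0, 0, 0, 0, 0, 0)
for a triangular matrix the eigenvalues are the diagonal entries, with algebraic multiplicity their repetition count

λ = 0 (multiplicity 9)


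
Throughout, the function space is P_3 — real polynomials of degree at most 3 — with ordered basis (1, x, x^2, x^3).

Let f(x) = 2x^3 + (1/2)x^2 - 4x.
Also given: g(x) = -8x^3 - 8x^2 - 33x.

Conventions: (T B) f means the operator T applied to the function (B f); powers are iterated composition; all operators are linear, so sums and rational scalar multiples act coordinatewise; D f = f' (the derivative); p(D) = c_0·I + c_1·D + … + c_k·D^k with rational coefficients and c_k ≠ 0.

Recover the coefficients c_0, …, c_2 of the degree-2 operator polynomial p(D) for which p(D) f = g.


D^0 f = 2x^3 + (1/2)x^2 - 4x
D^1 f = 6x^2 + x - 4
D^2 f = 12x + 1
matching coefficients of g against c_0 f + c_1 Df + … from the top degree down determines the c_i
solution: c_0 = -4, c_1 = -1, c_2 = -4

c_0 = -4, c_1 = -1, c_2 = -4


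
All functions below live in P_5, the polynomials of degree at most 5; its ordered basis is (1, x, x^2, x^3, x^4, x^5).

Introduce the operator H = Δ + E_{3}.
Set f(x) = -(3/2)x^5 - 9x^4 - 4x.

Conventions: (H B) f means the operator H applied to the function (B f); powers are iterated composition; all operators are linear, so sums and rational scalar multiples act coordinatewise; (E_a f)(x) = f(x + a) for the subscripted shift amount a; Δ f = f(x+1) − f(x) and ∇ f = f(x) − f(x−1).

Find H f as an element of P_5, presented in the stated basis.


the result is g(x) = -(3/2)x^5 - 39x^4 - 294x^3 - 960x^2 - 1627x - 1120

Δ f = -(15/2)x^4 - 51x^3 - 69x^2 - (87/2)x - 29/2
E_{3} f = -(3/2)x^5 - (63/2)x^4 - 243x^3 - 891x^2 - (3167/2)x - 2211/2
(Δ + E_{3}) f = -(3/2)x^5 - 39x^4 - 294x^3 - 960x^2 - 1627x - 1120


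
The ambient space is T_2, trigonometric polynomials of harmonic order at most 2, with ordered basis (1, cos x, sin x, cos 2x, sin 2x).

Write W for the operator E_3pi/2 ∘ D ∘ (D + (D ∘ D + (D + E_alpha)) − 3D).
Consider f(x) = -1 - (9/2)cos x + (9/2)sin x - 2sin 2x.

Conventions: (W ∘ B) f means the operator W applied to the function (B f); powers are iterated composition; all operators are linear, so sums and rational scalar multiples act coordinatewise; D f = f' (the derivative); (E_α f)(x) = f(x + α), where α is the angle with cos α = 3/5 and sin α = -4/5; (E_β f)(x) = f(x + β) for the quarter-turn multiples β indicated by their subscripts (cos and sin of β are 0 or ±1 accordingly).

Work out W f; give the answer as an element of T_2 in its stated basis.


the image equals g(x) = -(63/10)cos x - (99/10)sin x - (428/25)cos 2x + (296/25)sin 2x

D f = (9/2)cos x + (9/2)sin x - 4cos 2x
D f = (9/2)cos x + (9/2)sin x - 4cos 2x
D D f = (9/2)cos x - (9/2)sin x + 8sin 2x
D f = (9/2)cos x + (9/2)sin x - 4cos 2x
E_alpha f = -1 - (63/10)cos x - (9/10)sin x + (48/25)cos 2x + (14/25)sin 2x
(D + E_alpha) f = -1 - (9/5)cos x + (18/5)sin x - (52/25)cos 2x + (14/25)sin 2x
(D ∘ D + (D + E_alpha)) f = -1 + (27/10)cos x - (9/10)sin x - (52/25)cos 2x + (214/25)sin 2x
D f = (9/2)cos x + (9/2)sin x - 4cos 2x
(-3D) f = -(27/2)cos x - (27/2)sin x + 12cos 2x
(D + (D ∘ D + (D + E_alpha)) − 3D) f = -1 - (63/10)cos x - (99/10)sin x + (148/25)cos 2x + (214/25)sin 2x
D (D + (D ∘ D + (D + E_alpha)) − 3D) f = -(99/10)cos x + (63/10)sin x + (428/25)cos 2x - (296/25)sin 2x
E_3pi/2 D (D + (D ∘ D + (D + E_alpha)) − 3D) f = -(63/10)cos x - (99/10)sin x - (428/25)cos 2x + (296/25)sin 2x


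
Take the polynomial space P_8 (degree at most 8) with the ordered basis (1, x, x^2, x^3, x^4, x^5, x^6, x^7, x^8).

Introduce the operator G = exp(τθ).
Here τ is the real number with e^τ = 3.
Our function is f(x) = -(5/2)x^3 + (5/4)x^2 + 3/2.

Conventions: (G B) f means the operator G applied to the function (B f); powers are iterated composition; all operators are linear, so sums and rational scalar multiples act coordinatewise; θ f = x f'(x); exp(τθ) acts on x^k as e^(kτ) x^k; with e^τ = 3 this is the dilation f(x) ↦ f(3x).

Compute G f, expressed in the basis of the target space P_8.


exp(τθ) x^k = e^(kτ) x^k; with e^τ = 3 this sends x^k to 3^k x^k
x^2 ↦ 9 x^2
x^3 ↦ 27 x^3
applying this coordinatewise to f: exp(τθ) f = -(135/2)x^3 + (45/4)x^2 + 3/2

the result is g(x) = -(135/2)x^3 + (45/4)x^2 + 3/2


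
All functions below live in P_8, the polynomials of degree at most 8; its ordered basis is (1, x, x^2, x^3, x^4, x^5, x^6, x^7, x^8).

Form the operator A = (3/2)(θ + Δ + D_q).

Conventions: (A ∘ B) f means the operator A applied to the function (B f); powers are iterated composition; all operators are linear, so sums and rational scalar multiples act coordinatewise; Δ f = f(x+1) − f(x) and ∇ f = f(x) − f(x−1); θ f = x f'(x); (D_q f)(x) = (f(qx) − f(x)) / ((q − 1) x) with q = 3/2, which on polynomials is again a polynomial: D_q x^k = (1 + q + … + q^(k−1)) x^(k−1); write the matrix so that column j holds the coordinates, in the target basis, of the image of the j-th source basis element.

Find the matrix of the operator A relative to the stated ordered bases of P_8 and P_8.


image of 1: 0
image of x: (3/2)x + 3
image of x^2: 3x^2 + (27/4)x + 3/2
image of x^3: (9/2)x^3 + (93/8)x^2 + (9/2)x + 3/2
image of x^4: 6x^4 + (291/16)x^3 + 9x^2 + 6x + 3/2
image of x^5: (15/2)x^5 + (873/32)x^4 + 15x^3 + 15x^2 + (15/2)x + 3/2
image of x^6: 9x^6 + (2571/64)x^5 + (45/2)x^4 + 30x^3 + (45/2)x^2 + 9x + 3/2
image of x^7: (21/2)x^7 + (7521/128)x^6 + (63/2)x^5 + (105/2)x^4 + (105/2)x^3 + (63/2)x^2 + (21/2)x + 3/2
image of x^8: 12x^8 + (21987/256)x^7 + 42x^6 + 84x^5 + 105x^4 + 84x^3 + 42x^2 + 12x + 3/2
each image's coordinates form column j of the matrix

the matrix is [[0, 3, 3/2, 3/2, 3/2, 3/2, 3/2, 3/2, 3/2]; [0, 3/2, 27/4, 9/2, 6, 15/2, 9, 21/2, 12]; [0, 0, 3, 93/8, 9, 15, 45/2, 63/2, 42]; [0, 0, 0, 9/2, 291/16, 15, 30, 105/2, 84]; [0, 0, 0, 0, 6, 873/32, 45/2, 105/2, 105]; [0, 0, 0, 0, 0, 15/2, 2571/64, 63/2, 84]; [0, 0, 0, 0, 0, 0, 9, 7521/128, 42]; [0, 0, 0, 0, 0, 0, 0, 21/2, 21987/256]; [0, 0, 0, 0, 0, 0, 0, 0, 12]] (rows listed top to bottom)


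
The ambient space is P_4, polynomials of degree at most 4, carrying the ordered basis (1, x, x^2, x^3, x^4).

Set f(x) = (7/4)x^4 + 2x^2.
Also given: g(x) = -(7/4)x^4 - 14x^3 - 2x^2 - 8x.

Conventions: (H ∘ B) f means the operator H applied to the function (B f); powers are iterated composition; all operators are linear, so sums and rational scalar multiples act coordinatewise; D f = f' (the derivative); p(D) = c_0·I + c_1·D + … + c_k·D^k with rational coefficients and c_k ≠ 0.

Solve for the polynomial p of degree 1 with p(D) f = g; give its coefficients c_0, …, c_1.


D^0 f = (7/4)x^4 + 2x^2
D^1 f = 7x^3 + 4x
matching coefficients of g against c_0 f + c_1 Df + … from the top degree down determines the c_i
solution: c_0 = -1, c_1 = -2

c_0 = -1, c_1 = -2


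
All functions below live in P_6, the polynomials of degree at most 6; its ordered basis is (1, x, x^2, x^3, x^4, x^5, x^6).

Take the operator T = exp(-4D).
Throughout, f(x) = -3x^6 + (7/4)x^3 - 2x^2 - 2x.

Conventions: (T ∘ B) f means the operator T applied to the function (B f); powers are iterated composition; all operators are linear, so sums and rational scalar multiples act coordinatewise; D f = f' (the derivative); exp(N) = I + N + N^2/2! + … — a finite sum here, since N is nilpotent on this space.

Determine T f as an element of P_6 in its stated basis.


order-1 term: 72x^5 - 21x^2 + 16x + 8
order-2 term: -720x^4 + 84x - 32
order-3 term: 3840x^3 - 112
order-4 term: -11520x^2
order-5 term: 18432x
order-6 term: -12288
the series for exp(-4D) f terminates at order 6
exp(-4D) f = -3x^6 + 72x^5 - 720x^4 + (15367/4)x^3 - 11543x^2 + 18530x - 12424

g(x) = -3x^6 + 72x^5 - 720x^4 + (15367/4)x^3 - 11543x^2 + 18530x - 12424


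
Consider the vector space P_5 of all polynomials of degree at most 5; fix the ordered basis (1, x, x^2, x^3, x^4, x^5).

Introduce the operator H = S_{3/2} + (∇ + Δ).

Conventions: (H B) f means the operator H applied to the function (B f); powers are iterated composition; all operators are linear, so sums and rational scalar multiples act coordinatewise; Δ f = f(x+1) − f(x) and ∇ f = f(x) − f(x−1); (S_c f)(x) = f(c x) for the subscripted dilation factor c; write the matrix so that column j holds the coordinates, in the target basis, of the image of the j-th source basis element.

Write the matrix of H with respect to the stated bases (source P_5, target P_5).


image of 1: 1
image of x: (3/2)x + 2
image of x^2: (9/4)x^2 + 4x
image of x^3: (27/8)x^3 + 6x^2 + 2
image of x^4: (81/16)x^4 + 8x^3 + 8x
image of x^5: (243/32)x^5 + 10x^4 + 20x^2 + 2
each image's coordinates form column j of the matrix

the matrix is [[1, 2, 0, 2, 0, 2]; [0, 3/2, 4, 0, 8, 0]; [0, 0, 9/4, 6, 0, 20]; [0, 0, 0, 27/8, 8, 0]; [0, 0, 0, 0, 81/16, 10]; [0, 0, 0, 0, 0, 243/32]] (rows listed top to bottom)


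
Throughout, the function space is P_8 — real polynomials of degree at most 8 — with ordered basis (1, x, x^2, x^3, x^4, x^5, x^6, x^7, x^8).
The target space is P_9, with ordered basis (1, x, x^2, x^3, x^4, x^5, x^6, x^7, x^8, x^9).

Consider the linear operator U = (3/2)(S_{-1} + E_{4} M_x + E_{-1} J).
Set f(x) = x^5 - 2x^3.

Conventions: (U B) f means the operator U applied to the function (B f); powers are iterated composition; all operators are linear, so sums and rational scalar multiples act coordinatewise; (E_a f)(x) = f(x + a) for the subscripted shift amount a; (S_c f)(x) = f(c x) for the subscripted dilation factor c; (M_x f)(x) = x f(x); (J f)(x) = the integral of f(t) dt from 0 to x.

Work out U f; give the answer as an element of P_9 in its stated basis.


S_{-1} f = -x^5 + 2x^3
M_x f = x^6 - 2x^4
E_{4} M_x f = x^6 + 24x^5 + 238x^4 + 1248x^3 + 3648x^2 + 5632x + 3584
J f = (1/6)x^6 - (1/2)x^4
E_{-1} J f = (1/6)x^6 - x^5 + 2x^4 - (4/3)x^3 - (1/2)x^2 + x - 1/3
(S_{-1} + E_{4} M_x + E_{-1} J) f = (7/6)x^6 + 22x^5 + 240x^4 + (3746/3)x^3 + (7295/2)x^2 + 5633x + 10751/3
((3/2)(S_{-1} + E_{4} M_x + E_{-1} J)) f = (7/4)x^6 + 33x^5 + 360x^4 + 1873x^3 + (21885/4)x^2 + (16899/2)x + 10751/2

the image equals g(x) = (7/4)x^6 + 33x^5 + 360x^4 + 1873x^3 + (21885/4)x^2 + (16899/2)x + 10751/2


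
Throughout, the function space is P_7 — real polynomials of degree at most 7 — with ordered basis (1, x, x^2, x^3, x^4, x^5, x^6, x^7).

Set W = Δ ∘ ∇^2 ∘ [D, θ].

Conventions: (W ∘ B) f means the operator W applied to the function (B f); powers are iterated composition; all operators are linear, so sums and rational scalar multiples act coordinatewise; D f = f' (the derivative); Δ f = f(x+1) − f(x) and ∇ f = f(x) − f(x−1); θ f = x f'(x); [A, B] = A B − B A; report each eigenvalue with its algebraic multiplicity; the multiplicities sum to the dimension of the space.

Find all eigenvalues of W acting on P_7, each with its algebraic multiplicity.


image of 1: 0
image of x: 0
image of x^2: 0
image of x^3: 0
image of x^4: 24
image of x^5: 120x - 60
image of x^6: 360x^2 - 360x + 180
image of x^7: 840x^3 - 1260x^2 + 1260x - 420
the matrix is upper triangular; its diagonal is (0, 0, 0, 0, 0, 0, 0, 0)
for a triangular matrix the eigenvalues are the diagonal entries, with algebraic multiplicity their repetition count

λ = 0 (multiplicity 8)


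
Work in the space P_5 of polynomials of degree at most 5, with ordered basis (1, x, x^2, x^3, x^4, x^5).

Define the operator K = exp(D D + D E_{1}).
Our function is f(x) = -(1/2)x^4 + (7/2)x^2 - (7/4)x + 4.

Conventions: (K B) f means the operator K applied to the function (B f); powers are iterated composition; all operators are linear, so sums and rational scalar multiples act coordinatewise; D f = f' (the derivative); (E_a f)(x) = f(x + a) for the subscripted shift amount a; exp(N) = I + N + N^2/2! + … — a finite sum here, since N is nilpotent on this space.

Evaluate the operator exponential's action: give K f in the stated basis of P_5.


order-1 term: -2x^3 - 12x^2 + x + 41/4
order-2 term: -3x^2 - 24x - 53/2
order-3 term: -2x - 12
order-4 term: -1/2
the series for exp(D D + D E_{1}) f terminates at order 4
exp(D D + D E_{1}) f = -(1/2)x^4 - 2x^3 - (23/2)x^2 - (107/4)x - 99/4

the image equals g(x) = -(1/2)x^4 - 2x^3 - (23/2)x^2 - (107/4)x - 99/4


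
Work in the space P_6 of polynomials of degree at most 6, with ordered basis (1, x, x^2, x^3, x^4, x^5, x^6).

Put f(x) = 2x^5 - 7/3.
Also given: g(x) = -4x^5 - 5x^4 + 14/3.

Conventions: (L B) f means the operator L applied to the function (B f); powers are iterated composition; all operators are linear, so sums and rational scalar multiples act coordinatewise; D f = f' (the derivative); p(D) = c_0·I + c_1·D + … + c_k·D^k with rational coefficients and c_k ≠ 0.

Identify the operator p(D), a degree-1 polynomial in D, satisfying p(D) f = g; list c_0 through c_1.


D^0 f = 2x^5 - 7/3
D^1 f = 10x^4
matching coefficients of g against c_0 f + c_1 Df + … from the top degree down determines the c_i
solution: c_0 = -2, c_1 = -1/2

c_0 = -2, c_1 = -1/2


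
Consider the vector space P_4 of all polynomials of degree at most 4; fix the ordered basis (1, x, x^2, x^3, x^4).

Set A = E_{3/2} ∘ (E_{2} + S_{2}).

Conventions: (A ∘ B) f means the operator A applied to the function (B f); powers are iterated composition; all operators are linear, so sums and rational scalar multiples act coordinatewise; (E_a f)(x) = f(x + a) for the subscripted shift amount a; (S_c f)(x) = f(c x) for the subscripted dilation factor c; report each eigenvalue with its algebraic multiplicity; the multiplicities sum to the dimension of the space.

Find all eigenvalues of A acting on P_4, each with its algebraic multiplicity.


image of 1: 2
image of x: 3x + 13/2
image of x^2: 5x^2 + 19x + 85/4
image of x^3: 9x^3 + (93/2)x^2 + (363/4)x + 559/8
image of x^4: 17x^4 + 110x^3 + (579/2)x^2 + (775/2)x + 3697/16
the matrix is upper triangular; its diagonal is (2, 3, 5, 9, 17)
for a triangular matrix the eigenvalues are the diagonal entries, with algebraic multiplicity their repetition count

λ = 2 (multiplicity 1), λ = 3 (multiplicity 1), λ = 5 (multiplicity 1), λ = 9 (multiplicity 1), λ = 17 (multiplicity 1)


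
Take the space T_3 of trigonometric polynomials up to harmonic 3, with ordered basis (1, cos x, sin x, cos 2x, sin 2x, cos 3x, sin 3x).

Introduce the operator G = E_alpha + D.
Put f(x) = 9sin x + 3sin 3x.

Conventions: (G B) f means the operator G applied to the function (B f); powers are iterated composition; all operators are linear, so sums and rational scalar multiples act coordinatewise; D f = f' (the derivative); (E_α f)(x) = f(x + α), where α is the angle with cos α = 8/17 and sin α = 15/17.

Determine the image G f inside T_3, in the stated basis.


E_alpha f = (135/17)cos x + (72/17)sin x - (1485/4913)cos 3x - (14664/4913)sin 3x
D f = 9cos x + 9cos 3x
(E_alpha + D) f = (288/17)cos x + (72/17)sin x + (42732/4913)cos 3x - (14664/4913)sin 3x

g(x) = (288/17)cos x + (72/17)sin x + (42732/4913)cos 3x - (14664/4913)sin 3x


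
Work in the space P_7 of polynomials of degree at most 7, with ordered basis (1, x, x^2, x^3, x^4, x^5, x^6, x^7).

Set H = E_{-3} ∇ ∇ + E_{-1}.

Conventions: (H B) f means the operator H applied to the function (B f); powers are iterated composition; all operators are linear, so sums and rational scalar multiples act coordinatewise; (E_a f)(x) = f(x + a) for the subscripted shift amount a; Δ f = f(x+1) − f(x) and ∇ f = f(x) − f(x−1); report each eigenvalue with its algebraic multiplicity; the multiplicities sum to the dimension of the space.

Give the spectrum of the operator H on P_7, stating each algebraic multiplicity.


λ = 1 (multiplicity 8)

image of 1: 1
image of x: x - 1
image of x^2: x^2 - 2x + 3
image of x^3: x^3 - 3x^2 + 9x - 25
image of x^4: x^4 - 4x^3 + 18x^2 - 100x + 195
image of x^5: x^5 - 5x^4 + 30x^3 - 250x^2 + 975x - 1321
image of x^6: x^6 - 6x^5 + 45x^4 - 500x^3 + 2925x^2 - 7926x + 8163
image of x^7: x^7 - 7x^6 + 63x^5 - 875x^4 + 6825x^3 - 27741x^2 + 57141x - 47545
the matrix is upper triangular; its diagonal is (1, 1, 1, 1, 1, 1, 1, 1)
for a triangular matrix the eigenvalues are the diagonal entries, with algebraic multiplicity their repetition count


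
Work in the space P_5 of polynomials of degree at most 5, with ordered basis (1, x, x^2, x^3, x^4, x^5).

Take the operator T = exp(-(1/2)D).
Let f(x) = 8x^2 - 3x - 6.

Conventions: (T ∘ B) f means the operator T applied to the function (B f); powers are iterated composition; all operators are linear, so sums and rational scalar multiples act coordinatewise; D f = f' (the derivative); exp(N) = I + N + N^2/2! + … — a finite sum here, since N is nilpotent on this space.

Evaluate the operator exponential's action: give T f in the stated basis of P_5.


order-1 term: -8x + 3/2
order-2 term: 2
the series for exp(-(1/2)D) f terminates at order 2
exp(-(1/2)D) f = 8x^2 - 11x - 5/2

the result is g(x) = 8x^2 - 11x - 5/2


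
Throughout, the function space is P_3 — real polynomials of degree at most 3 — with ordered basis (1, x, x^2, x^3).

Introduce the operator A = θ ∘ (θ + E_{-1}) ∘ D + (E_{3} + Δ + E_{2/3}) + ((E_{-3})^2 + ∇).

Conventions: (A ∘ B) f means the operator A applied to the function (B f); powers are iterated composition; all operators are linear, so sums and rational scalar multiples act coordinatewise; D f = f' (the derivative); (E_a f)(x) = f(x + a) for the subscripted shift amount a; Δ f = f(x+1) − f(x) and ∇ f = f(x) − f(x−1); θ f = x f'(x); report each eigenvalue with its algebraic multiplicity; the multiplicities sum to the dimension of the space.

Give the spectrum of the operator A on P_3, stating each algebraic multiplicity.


image of 1: 3
image of x: 3x - 1/3
image of x^2: 3x^2 + (10/3)x + 409/9
image of x^3: 3x^3 + 17x^2 + (391/3)x - 5041/27
the matrix is upper triangular; its diagonal is (3, 3, 3, 3)
for a triangular matrix the eigenvalues are the diagonal entries, with algebraic multiplicity their repetition count

λ = 3 (multiplicity 4)


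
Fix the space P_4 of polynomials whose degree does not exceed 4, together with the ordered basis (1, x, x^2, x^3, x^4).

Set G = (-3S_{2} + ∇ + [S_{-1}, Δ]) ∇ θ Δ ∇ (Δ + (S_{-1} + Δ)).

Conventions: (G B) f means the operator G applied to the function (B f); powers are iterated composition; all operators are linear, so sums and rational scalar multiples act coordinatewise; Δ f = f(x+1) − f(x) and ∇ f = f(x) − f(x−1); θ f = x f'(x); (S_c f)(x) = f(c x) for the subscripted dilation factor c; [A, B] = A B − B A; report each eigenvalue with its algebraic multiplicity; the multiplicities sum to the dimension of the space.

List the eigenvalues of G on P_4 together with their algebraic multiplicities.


λ = 0 (multiplicity 5)

image of 1: 0
image of x: 0
image of x^2: 0
image of x^3: 18
image of x^4: -288x + 72
the matrix is upper triangular; its diagonal is (0, 0, 0, 0, 0)
for a triangular matrix the eigenvalues are the diagonal entries, with algebraic multiplicity their repetition count


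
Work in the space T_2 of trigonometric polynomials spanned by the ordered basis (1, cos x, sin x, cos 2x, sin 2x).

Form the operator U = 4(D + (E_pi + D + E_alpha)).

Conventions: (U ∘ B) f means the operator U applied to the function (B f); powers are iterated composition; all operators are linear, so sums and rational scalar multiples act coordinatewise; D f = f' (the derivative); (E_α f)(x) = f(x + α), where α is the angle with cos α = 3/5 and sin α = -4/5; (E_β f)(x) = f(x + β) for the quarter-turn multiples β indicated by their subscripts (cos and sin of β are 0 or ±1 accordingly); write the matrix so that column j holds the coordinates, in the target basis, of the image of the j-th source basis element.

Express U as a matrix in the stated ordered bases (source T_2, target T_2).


the matrix is [[8, 0, 0, 0, 0]; [0, -8/5, 24/5, 0, 0]; [0, -24/5, -8/5, 0, 0]; [0, 0, 0, 72/25, 304/25]; [0, 0, 0, -304/25, 72/25]] (rows listed top to bottom)

image of 1: 8
image of cos x: -(8/5)cos x - (24/5)sin x
image of sin x: (24/5)cos x - (8/5)sin x
image of cos 2x: (72/25)cos 2x - (304/25)sin 2x
image of sin 2x: (304/25)cos 2x + (72/25)sin 2x
each image's coordinates form column j of the matrix
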